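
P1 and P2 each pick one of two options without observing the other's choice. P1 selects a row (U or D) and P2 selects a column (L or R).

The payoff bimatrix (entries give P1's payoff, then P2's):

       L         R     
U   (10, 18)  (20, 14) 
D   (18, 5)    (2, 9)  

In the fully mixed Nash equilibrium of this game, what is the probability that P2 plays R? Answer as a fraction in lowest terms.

Let c be the probability that P2 plays L. In a completely mixed equilibrium, P1 must be indifferent between U and D.
P1's expected payoff from U is 10c + 20(1−c); from D it is 18c + 2(1−c).
Setting these equal: −10c + 20 = 16c + 2, so c = 9/13.
Therefore P2 plays R with probability 1 − 9/13 = 4/13.

4/13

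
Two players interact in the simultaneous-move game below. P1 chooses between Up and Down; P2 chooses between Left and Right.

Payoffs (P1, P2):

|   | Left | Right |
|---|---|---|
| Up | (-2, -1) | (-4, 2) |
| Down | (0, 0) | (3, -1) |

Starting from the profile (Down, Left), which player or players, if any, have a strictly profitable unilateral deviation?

P1 at (Down, Left) earns 0; deviating to Up yields -2 — not better.
P2 earns 0; deviating to Right yields -1 — not better.
Neither player can strictly improve; the profile is a Nash equilibrium.

Neither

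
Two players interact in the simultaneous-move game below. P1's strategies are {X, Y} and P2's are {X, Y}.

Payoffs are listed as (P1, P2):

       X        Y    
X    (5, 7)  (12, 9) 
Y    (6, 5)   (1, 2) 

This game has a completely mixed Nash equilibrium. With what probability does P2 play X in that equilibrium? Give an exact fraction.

Let c be the probability that P2 plays X. In a completely mixed equilibrium, P1 must be indifferent between X and Y.
P1's expected payoff from X is 5c + 12(1−c); from Y it is 6c + (1−c).
Setting these equal: −7c + 12 = 5c + 1, so c = 11/12.

11/12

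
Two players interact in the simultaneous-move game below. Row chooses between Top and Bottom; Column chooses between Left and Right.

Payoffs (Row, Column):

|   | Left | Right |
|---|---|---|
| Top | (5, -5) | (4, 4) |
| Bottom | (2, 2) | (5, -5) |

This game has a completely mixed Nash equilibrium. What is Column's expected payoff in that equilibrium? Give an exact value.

-17/16

First find x, the probability Row plays Top, from Column's indifference between Left and Right: −5x + 2(1−x) = 4x − 5(1−x), giving x = 7/16.
Since Column is indifferent in equilibrium, Column's expected payoff equals the payoff from either column against (7/16, 9/16). Using Left: −5(7/16) + 2(9/16) = -17/16.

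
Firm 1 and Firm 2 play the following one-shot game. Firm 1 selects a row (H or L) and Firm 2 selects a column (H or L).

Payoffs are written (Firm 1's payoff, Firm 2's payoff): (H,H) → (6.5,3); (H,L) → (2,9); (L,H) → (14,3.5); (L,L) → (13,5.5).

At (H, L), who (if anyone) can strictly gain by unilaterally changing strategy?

Firm 1 at (H, L) earns 2; deviating to L yields 13 — a strict improvement.
Firm 2 earns 9; deviating to H yields 3 — not better.
Only Firm 1 has a strictly profitable deviation.

Firm 1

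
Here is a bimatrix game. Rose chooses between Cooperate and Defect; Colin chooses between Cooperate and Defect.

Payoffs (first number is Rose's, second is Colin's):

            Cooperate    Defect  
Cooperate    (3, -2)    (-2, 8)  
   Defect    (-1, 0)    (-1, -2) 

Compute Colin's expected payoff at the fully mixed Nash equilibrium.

First find x, the probability Rose plays Cooperate, from Colin's indifference between Cooperate and Defect: −2x = 8x − 2(1−x), giving x = 1/6.
Since Colin is indifferent in equilibrium, Colin's expected payoff equals the payoff from either column against (1/6, 5/6). Using Cooperate: −2(1/6) = -1/3.

-1/3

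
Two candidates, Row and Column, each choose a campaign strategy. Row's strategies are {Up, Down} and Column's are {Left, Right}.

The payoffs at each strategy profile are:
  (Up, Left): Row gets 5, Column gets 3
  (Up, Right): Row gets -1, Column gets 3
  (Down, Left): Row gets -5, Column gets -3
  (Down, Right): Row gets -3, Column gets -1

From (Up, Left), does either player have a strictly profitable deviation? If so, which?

Row at (Up, Left) earns 5; deviating to Down yields -5 — not better.
Column earns 3; deviating to Right yields 3 — not better.
Neither player can strictly improve; the profile is a Nash equilibrium.

Neither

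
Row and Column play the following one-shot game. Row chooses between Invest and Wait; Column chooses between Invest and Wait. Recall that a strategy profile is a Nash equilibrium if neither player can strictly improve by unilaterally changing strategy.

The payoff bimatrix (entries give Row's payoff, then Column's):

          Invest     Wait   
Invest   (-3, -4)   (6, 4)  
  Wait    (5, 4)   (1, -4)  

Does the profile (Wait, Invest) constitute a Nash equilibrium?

Yes

At (Wait, Invest), Row earns 5; switching to Invest would give -3, so Row has no profitable deviation.
Column earns 4; switching to Wait would give -4, so Column has no profitable deviation.
Neither player can gain by a unilateral deviation, so this profile is a Nash equilibrium.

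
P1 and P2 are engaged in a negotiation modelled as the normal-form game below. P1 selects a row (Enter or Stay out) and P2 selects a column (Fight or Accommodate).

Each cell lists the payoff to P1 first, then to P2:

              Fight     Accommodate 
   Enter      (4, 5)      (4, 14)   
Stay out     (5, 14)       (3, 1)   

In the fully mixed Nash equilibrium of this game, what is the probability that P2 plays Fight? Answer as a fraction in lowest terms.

1/2

Let q be the probability that P2 plays Fight. In a completely mixed equilibrium, P1 must be indifferent between Enter and Stay out.
P1's expected payoff from Enter is 4q + 4(1−q); from Stay out it is 5q + 3(1−q).
Setting these equal: 4 = 2q + 3, so q = 1/2.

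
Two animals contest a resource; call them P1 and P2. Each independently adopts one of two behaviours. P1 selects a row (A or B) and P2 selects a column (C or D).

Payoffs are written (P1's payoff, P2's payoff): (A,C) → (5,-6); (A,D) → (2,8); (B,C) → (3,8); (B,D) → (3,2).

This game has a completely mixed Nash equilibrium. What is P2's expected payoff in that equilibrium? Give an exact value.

First find p, the probability P1 plays A, from P2's indifference between C and D: −6p + 8(1−p) = 8p + 2(1−p), giving p = 3/10.
Since P2 is indifferent in equilibrium, P2's expected payoff equals the payoff from either column against (3/10, 7/10). Using C: −6(3/10) + 8(7/10) = 19/5.

19/5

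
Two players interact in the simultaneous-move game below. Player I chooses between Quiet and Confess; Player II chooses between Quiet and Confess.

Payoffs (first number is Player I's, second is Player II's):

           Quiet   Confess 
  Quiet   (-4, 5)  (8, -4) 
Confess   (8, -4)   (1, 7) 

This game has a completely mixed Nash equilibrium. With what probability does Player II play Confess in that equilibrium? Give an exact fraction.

12/19

Let y be the probability that Player II plays Quiet. In a completely mixed equilibrium, Player I must be indifferent between Quiet and Confess.
Player I's expected payoff from Quiet is −4y + 8(1−y); from Confess it is 8y + (1−y).
Setting these equal: −12y + 8 = 7y + 1, so y = 7/19.
Therefore Player II plays Confess with probability 1 − 7/19 = 12/19.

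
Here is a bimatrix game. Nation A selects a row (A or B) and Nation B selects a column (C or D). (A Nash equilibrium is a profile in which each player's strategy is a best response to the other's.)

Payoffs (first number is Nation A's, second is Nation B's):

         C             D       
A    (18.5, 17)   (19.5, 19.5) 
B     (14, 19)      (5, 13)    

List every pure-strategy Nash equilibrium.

(A, C): Nation B prefers D (19.5 > 17) — not an equilibrium.
(A, D): Nation A gets 19.5 ≥ 5 from B, and Nation B gets 19.5 ≥ 17 from C — Nash equilibrium.
(B, C): Nation A prefers A (18.5 > 14) — not an equilibrium.
(B, D): Nation A prefers A (19.5 > 5); Nation B prefers C (19 > 13) — not an equilibrium.

(A, D)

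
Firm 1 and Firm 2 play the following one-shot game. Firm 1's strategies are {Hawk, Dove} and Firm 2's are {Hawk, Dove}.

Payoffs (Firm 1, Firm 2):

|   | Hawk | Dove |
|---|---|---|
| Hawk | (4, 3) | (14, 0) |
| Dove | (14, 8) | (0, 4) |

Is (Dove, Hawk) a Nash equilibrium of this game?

Yes

At (Dove, Hawk), Firm 1 earns 14; switching to Hawk would give 4, so Firm 1 has no profitable deviation.
Firm 2 earns 8; switching to Dove would give 4, so Firm 2 has no profitable deviation.
Neither player can gain by a unilateral deviation, so this profile is a Nash equilibrium.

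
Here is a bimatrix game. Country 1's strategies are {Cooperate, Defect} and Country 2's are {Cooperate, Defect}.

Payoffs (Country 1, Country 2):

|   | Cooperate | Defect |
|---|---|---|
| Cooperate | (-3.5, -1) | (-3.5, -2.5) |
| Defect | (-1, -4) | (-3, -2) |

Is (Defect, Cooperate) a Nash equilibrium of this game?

No

At (Defect, Cooperate), Country 1 earns -1; switching to Cooperate would give -3.5, so Country 1 has no profitable deviation.
Country 2 earns -4; switching to Defect would give -2, so Country 2 would deviate.
Since at least one player can profitably deviate, this is not a Nash equilibrium.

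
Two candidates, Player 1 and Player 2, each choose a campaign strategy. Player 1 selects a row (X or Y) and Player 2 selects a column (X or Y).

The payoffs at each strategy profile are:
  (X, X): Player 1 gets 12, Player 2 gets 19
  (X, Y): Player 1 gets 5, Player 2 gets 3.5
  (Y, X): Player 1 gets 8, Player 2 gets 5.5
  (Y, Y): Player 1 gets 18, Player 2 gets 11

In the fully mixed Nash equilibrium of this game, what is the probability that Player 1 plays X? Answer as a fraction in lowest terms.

Let x be the probability that Player 1 plays X. In a completely mixed equilibrium, Player 2 must be indifferent between X and Y.
Player 2's expected payoff from X is 19x + 5.5(1−x); from Y it is 3.5x + 11(1−x).
Setting these equal: 13.5x + 5.5 = −7.5x + 11, so x = 11/42.

11/42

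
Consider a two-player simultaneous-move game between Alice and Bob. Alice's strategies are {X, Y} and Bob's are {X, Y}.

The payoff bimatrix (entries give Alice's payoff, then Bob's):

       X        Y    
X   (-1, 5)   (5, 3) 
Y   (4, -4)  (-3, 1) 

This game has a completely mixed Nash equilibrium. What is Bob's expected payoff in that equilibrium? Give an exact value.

17/7

First find p, the probability Alice plays X, from Bob's indifference between X and Y: 5p − 4(1−p) = 3p + (1−p), giving p = 5/7.
Since Bob is indifferent in equilibrium, Bob's expected payoff equals the payoff from either column against (5/7, 2/7). Using X: 5(5/7) − 4(2/7) = 17/7.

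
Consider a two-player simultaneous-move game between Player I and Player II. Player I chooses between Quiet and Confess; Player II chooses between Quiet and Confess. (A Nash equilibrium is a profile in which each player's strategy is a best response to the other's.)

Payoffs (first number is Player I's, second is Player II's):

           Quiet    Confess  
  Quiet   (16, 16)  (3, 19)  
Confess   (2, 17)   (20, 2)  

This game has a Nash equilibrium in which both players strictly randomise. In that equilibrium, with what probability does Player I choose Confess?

1/6

Let x be the probability that Player I plays Quiet. In a completely mixed equilibrium, Player II must be indifferent between Quiet and Confess.
Player II's expected payoff from Quiet is 16x + 17(1−x); from Confess it is 19x + 2(1−x).
Setting these equal: −x + 17 = 17x + 2, so x = 5/6.
Therefore Player I plays Confess with probability 1 − 5/6 = 1/6.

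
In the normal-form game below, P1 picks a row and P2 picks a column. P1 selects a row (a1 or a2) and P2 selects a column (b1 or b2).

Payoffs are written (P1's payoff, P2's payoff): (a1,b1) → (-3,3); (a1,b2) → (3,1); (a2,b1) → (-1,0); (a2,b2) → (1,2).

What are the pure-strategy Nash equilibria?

(a1, b1): P1 prefers a2 (-1 > -3) — not an equilibrium.
(a1, b2): P2 prefers b1 (3 > 1) — not an equilibrium.
(a2, b1): P2 prefers b2 (2 > 0) — not an equilibrium.
(a2, b2): P1 prefers a1 (3 > 1) — not an equilibrium.

none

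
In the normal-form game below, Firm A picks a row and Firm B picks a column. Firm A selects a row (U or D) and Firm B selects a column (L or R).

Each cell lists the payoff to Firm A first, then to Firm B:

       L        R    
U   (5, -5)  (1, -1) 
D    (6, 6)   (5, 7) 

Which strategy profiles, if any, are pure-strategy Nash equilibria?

(D, R)

(U, L): Firm A prefers D (6 > 5); Firm B prefers R (-1 > -5) — not an equilibrium.
(U, R): Firm A prefers D (5 > 1) — not an equilibrium.
(D, L): Firm B prefers R (7 > 6) — not an equilibrium.
(D, R): Firm A gets 5 ≥ 1 from U, and Firm B gets 7 ≥ 6 from L — Nash equilibrium.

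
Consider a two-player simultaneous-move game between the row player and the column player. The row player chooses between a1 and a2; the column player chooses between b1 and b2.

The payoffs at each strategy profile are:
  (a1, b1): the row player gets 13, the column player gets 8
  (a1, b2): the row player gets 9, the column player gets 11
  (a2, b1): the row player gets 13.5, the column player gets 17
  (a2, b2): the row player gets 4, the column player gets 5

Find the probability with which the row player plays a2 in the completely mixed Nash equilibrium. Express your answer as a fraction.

1/5

Let p be the probability that the row player plays a1. In a completely mixed equilibrium, the column player must be indifferent between b1 and b2.
The column player's expected payoff from b1 is 8p + 17(1−p); from b2 it is 11p + 5(1−p).
Setting these equal: −9p + 17 = 6p + 5, so p = 4/5.
Therefore the row player plays a2 with probability 1 − 4/5 = 1/5.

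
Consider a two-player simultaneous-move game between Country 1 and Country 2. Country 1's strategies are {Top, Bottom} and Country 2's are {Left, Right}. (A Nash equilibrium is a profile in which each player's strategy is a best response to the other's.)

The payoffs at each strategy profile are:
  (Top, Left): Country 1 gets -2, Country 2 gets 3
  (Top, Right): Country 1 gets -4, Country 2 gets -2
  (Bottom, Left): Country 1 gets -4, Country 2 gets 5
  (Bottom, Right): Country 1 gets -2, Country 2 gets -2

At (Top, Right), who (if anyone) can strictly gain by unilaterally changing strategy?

Country 1 at (Top, Right) earns -4; deviating to Bottom yields -2 — a strict improvement.
Country 2 earns -2; deviating to Left yields 3 — a strict improvement.
Both Country 1 and Country 2 have strictly profitable deviations.

Both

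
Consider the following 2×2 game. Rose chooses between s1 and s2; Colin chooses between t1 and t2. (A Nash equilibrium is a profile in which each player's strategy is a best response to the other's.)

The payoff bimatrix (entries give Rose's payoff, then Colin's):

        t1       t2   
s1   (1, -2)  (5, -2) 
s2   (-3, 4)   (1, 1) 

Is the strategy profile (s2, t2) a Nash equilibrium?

At (s2, t2), Rose earns 1; switching to s1 would give 5, so Rose would deviate.
Colin earns 1; switching to t1 would give 4, so Colin would deviate.
Since at least one player can profitably deviate, this is not a Nash equilibrium.

No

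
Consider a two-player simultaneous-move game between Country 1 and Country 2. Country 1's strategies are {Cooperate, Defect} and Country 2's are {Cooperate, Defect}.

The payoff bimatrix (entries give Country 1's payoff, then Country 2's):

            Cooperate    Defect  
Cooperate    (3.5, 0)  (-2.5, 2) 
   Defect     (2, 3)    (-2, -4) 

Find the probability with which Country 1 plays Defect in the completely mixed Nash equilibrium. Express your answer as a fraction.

Let p be the probability that Country 1 plays Cooperate. In a completely mixed equilibrium, Country 2 must be indifferent between Cooperate and Defect.
Country 2's expected payoff from Cooperate is 3(1−p); from Defect it is 2p − 4(1−p).
Setting these equal: −3p + 3 = 6p − 4, so p = 7/9.
Therefore Country 1 plays Defect with probability 1 − 7/9 = 2/9.

2/9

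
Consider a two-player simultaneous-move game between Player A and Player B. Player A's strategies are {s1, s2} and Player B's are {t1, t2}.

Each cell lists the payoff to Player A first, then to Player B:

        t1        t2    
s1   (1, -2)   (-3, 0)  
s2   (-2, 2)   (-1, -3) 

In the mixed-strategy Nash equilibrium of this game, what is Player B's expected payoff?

First find x, the probability Player A plays s1, from Player B's indifference between t1 and t2: −2x + 2(1−x) = −3(1−x), giving x = 5/7.
Since Player B is indifferent in equilibrium, Player B's expected payoff equals the payoff from either column against (5/7, 2/7). Using t1: −2(5/7) + 2(2/7) = -6/7.

-6/7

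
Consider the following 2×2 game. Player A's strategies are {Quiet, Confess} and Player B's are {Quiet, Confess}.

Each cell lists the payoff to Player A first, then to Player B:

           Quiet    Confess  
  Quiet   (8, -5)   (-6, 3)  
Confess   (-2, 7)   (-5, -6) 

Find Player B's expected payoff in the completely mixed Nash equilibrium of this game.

First find x, the probability Player A plays Quiet, from Player B's indifference between Quiet and Confess: −5x + 7(1−x) = 3x − 6(1−x), giving x = 13/21.
Since Player B is indifferent in equilibrium, Player B's expected payoff equals the payoff from either column against (13/21, 8/21). Using Quiet: −5(13/21) + 7(8/21) = -3/7.

-3/7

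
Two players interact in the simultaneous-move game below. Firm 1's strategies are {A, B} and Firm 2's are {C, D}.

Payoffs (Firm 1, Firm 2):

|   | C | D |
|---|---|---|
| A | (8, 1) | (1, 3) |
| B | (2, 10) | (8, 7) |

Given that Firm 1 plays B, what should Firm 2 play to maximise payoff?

C

Against B, Firm 2 earns 10 from C and 7 from D.
So C is the best response.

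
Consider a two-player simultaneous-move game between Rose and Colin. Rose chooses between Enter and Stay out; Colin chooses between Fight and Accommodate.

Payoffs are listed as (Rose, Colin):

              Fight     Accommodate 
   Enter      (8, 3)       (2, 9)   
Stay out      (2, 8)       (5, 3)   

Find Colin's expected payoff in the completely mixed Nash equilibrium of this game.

First find x, the probability Rose plays Enter, from Colin's indifference between Fight and Accommodate: 3x + 8(1−x) = 9x + 3(1−x), giving x = 5/11.
Since Colin is indifferent in equilibrium, Colin's expected payoff equals the payoff from either column against (5/11, 6/11). Using Fight: 3(5/11) + 8(6/11) = 63/11.

63/11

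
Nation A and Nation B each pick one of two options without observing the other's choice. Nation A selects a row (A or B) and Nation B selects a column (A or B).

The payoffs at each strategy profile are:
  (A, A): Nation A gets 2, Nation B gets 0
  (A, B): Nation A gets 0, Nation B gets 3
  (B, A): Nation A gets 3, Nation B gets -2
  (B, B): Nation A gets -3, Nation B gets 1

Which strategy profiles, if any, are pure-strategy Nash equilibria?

(A, A): Nation A prefers B (3 > 2); Nation B prefers B (3 > 0) — not an equilibrium.
(A, B): Nation A gets 0 ≥ -3 from B, and Nation B gets 3 ≥ 0 from A — Nash equilibrium.
(B, A): Nation B prefers B (1 > -2) — not an equilibrium.
(B, B): Nation A prefers A (0 > -3) — not an equilibrium.

(A, B)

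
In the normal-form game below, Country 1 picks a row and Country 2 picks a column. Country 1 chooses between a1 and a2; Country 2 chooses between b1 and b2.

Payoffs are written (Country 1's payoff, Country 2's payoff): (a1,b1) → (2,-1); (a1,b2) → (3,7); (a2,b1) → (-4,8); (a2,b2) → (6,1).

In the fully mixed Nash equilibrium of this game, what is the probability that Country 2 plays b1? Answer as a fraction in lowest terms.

Let q be the probability that Country 2 plays b1. In a completely mixed equilibrium, Country 1 must be indifferent between a1 and a2.
Country 1's expected payoff from a1 is 2q + 3(1−q); from a2 it is −4q + 6(1−q).
Setting these equal: −q + 3 = −10q + 6, so q = 1/3.

1/3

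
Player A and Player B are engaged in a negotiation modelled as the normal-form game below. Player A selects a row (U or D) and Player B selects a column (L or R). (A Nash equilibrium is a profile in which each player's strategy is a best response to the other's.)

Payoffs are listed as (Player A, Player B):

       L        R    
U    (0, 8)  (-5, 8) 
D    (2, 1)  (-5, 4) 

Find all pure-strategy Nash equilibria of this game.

(U, R) and (D, R)

(U, L): Player A prefers D (2 > 0) — not an equilibrium.
(U, R): Player A gets -5 ≥ -5 from D, and Player B gets 8 ≥ 8 from L — Nash equilibrium.
(D, L): Player B prefers R (4 > 1) — not an equilibrium.
(D, R): Player A gets -5 ≥ -5 from U, and Player B gets 4 ≥ 1 from L — Nash equilibrium.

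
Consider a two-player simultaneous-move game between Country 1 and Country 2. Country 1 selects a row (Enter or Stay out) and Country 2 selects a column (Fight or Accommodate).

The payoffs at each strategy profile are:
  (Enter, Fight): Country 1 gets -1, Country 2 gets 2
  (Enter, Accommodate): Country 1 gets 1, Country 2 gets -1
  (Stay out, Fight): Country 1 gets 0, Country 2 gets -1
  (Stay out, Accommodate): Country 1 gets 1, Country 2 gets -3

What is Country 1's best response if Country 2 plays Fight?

Stay out

Against Fight, Country 1 earns -1 from Enter and 0 from Stay out.
So Stay out is the best response.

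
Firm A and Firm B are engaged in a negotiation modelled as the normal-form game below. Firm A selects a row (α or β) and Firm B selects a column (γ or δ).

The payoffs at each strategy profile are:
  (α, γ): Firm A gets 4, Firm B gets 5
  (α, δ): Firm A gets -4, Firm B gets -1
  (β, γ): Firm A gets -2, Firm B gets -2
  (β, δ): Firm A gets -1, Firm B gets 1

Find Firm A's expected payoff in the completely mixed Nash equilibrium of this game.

First find q, the probability Firm B plays γ, from Firm A's indifference between α and β: 4q − 4(1−q) = −2q − (1−q), giving q = 1/3.
Since Firm A is indifferent in equilibrium, Firm A's expected payoff equals the payoff from either row against (1/3, 2/3). Using α: 4(1/3) − 4(2/3) = -4/3.

-4/3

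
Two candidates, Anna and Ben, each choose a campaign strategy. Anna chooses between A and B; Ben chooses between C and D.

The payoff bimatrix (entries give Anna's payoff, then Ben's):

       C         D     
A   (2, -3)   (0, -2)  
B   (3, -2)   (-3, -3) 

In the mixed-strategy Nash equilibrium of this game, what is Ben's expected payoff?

First find p, the probability Anna plays A, from Ben's indifference between C and D: −3p − 2(1−p) = −2p − 3(1−p), giving p = 1/2.
Since Ben is indifferent in equilibrium, Ben's expected payoff equals the payoff from either column against (1/2, 1/2). Using C: −3(1/2) − 2(1/2) = -5/2.

-5/2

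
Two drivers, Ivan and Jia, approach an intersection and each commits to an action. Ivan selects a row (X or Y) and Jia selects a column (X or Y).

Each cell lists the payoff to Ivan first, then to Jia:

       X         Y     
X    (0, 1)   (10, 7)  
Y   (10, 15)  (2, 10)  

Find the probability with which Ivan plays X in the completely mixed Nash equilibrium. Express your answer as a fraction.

5/11

Let r be the probability that Ivan plays X. In a completely mixed equilibrium, Jia must be indifferent between X and Y.
Jia's expected payoff from X is r + 15(1−r); from Y it is 7r + 10(1−r).
Setting these equal: −14r + 15 = −3r + 10, so r = 5/11.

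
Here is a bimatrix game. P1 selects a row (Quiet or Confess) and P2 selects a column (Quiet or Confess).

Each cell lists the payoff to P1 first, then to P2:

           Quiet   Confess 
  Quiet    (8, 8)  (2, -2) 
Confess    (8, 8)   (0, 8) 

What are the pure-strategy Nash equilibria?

(Quiet, Quiet) and (Confess, Quiet)

(Quiet, Quiet): P1 gets 8 ≥ 8 from Confess, and P2 gets 8 ≥ -2 from Confess — Nash equilibrium.
(Quiet, Confess): P2 prefers Quiet (8 > -2) — not an equilibrium.
(Confess, Quiet): P1 gets 8 ≥ 8 from Quiet, and P2 gets 8 ≥ 8 from Confess — Nash equilibrium.
(Confess, Confess): P1 prefers Quiet (2 > 0) — not an equilibrium.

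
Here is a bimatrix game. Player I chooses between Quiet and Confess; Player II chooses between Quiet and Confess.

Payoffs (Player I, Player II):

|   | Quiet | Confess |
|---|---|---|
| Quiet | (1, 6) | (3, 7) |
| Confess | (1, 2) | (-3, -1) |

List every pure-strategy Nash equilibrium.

(Quiet, Quiet): Player II prefers Confess (7 > 6) — not an equilibrium.
(Quiet, Confess): Player I gets 3 ≥ -3 from Confess, and Player II gets 7 ≥ 6 from Quiet — Nash equilibrium.
(Confess, Quiet): Player I gets 1 ≥ 1 from Quiet, and Player II gets 2 ≥ -1 from Confess — Nash equilibrium.
(Confess, Confess): Player I prefers Quiet (3 > -3); Player II prefers Quiet (2 > -1) — not an equilibrium.

(Quiet, Confess) and (Confess, Quiet)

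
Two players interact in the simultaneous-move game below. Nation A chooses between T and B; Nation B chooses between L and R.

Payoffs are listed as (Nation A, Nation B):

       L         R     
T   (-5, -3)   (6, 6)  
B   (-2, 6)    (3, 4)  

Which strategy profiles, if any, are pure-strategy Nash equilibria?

(T, R) and (B, L)

(T, L): Nation A prefers B (-2 > -5); Nation B prefers R (6 > -3) — not an equilibrium.
(T, R): Nation A gets 6 ≥ 3 from B, and Nation B gets 6 ≥ -3 from L — Nash equilibrium.
(B, L): Nation A gets -2 ≥ -5 from T, and Nation B gets 6 ≥ 4 from R — Nash equilibrium.
(B, R): Nation A prefers T (6 > 3); Nation B prefers L (6 > 4) — not an equilibrium.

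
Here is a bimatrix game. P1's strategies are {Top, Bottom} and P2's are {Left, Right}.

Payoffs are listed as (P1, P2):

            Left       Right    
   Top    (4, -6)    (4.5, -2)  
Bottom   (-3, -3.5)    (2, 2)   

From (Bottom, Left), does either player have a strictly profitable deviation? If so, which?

Both

P1 at (Bottom, Left) earns -3; deviating to Top yields 4 — a strict improvement.
P2 earns -3.5; deviating to Right yields 2 — a strict improvement.
Both P1 and P2 have strictly profitable deviations.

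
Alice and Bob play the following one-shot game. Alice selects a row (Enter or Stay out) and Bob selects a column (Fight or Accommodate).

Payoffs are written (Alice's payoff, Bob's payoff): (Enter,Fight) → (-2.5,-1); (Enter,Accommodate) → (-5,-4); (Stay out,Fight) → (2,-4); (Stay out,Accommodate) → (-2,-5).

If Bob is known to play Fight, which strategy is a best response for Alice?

Against Fight, Alice earns -2.5 from Enter and 2 from Stay out.
So Stay out is the best response.

Stay out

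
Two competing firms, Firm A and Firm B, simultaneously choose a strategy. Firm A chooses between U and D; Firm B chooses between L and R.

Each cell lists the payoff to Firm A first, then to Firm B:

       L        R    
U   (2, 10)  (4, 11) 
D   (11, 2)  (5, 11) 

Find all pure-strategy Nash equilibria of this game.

(U, L): Firm A prefers D (11 > 2); Firm B prefers R (11 > 10) — not an equilibrium.
(U, R): Firm A prefers D (5 > 4) — not an equilibrium.
(D, L): Firm B prefers R (11 > 2) — not an equilibrium.
(D, R): Firm A gets 5 ≥ 4 from U, and Firm B gets 11 ≥ 2 from L — Nash equilibrium.

(D, R)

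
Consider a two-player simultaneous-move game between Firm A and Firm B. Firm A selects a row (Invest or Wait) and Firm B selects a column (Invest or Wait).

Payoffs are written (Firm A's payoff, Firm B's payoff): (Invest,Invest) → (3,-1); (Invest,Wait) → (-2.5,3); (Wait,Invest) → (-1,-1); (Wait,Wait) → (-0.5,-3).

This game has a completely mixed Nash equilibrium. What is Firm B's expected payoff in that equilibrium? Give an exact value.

-1

First find p, the probability Firm A plays Invest, from Firm B's indifference between Invest and Wait: −p − (1−p) = 3p − 3(1−p), giving p = 1/3.
Since Firm B is indifferent in equilibrium, Firm B's expected payoff equals the payoff from either column against (1/3, 2/3). Using Invest: −(1/3) − (2/3) = -1.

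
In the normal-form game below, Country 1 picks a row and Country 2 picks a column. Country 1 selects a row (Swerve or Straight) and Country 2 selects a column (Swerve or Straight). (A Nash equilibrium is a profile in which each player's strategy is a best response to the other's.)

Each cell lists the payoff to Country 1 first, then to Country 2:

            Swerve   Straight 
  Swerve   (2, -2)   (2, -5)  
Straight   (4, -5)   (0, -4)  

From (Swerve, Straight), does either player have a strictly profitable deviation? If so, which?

Country 2

Country 1 at (Swerve, Straight) earns 2; deviating to Straight yields 0 — not better.
Country 2 earns -5; deviating to Swerve yields -2 — a strict improvement.
Only Country 2 has a strictly profitable deviation.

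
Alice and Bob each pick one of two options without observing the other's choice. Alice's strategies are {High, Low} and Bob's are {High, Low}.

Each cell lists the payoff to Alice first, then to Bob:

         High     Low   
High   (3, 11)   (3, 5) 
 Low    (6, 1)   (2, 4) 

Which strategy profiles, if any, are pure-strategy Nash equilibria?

none

(High, High): Alice prefers Low (6 > 3) — not an equilibrium.
(High, Low): Bob prefers High (11 > 5) — not an equilibrium.
(Low, High): Bob prefers Low (4 > 1) — not an equilibrium.
(Low, Low): Alice prefers High (3 > 2) — not an equilibrium.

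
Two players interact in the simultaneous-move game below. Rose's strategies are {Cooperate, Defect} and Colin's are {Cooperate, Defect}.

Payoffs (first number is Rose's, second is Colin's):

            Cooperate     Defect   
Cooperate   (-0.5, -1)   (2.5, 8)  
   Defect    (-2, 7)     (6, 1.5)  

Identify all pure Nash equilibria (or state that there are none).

none

(Cooperate, Cooperate): Colin prefers Defect (8 > -1) — not an equilibrium.
(Cooperate, Defect): Rose prefers Defect (6 > 2.5) — not an equilibrium.
(Defect, Cooperate): Rose prefers Cooperate (-0.5 > -2) — not an equilibrium.
(Defect, Defect): Colin prefers Cooperate (7 > 1.5) — not an equilibrium.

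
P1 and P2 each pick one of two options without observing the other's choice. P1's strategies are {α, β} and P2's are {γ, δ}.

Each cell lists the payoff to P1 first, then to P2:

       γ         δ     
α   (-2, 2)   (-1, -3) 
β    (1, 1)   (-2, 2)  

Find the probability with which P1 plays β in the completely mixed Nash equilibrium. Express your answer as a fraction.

Let x be the probability that P1 plays α. In a completely mixed equilibrium, P2 must be indifferent between γ and δ.
P2's expected payoff from γ is 2x + (1−x); from δ it is −3x + 2(1−x).
Setting these equal: x + 1 = −5x + 2, so x = 1/6.
Therefore P1 plays β with probability 1 − 1/6 = 5/6.

5/6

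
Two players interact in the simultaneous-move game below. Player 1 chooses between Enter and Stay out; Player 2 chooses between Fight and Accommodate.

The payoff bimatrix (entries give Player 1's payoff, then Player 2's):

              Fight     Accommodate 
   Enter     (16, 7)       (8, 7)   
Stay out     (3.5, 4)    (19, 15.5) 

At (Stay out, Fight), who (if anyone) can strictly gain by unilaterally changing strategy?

Both

Player 1 at (Stay out, Fight) earns 3.5; deviating to Enter yields 16 — a strict improvement.
Player 2 earns 4; deviating to Accommodate yields 15.5 — a strict improvement.
Both Player 1 and Player 2 have strictly profitable deviations.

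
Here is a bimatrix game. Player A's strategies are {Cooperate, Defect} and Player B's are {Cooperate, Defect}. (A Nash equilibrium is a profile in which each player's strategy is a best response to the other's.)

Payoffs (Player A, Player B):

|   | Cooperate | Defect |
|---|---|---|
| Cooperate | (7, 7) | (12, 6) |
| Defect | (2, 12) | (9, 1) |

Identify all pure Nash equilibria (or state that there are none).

(Cooperate, Cooperate)

(Cooperate, Cooperate): Player A gets 7 ≥ 2 from Defect, and Player B gets 7 ≥ 6 from Defect — Nash equilibrium.
(Cooperate, Defect): Player B prefers Cooperate (7 > 6) — not an equilibrium.
(Defect, Cooperate): Player A prefers Cooperate (7 > 2) — not an equilibrium.
(Defect, Defect): Player A prefers Cooperate (12 > 9); Player B prefers Cooperate (12 > 1) — not an equilibrium.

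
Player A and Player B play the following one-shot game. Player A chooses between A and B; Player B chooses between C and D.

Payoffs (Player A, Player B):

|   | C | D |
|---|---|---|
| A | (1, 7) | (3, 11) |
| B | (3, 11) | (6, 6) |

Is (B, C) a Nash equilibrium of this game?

At (B, C), Player A earns 3; switching to A would give 1, so Player A has no profitable deviation.
Player B earns 11; switching to D would give 6, so Player B has no profitable deviation.
Neither player can gain by a unilateral deviation, so this profile is a Nash equilibrium.

Yes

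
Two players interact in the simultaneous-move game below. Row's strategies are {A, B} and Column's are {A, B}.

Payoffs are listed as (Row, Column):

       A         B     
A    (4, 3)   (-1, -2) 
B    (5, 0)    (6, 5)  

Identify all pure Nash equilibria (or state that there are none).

(B, B)

(A, A): Row prefers B (5 > 4) — not an equilibrium.
(A, B): Row prefers B (6 > -1); Column prefers A (3 > -2) — not an equilibrium.
(B, A): Column prefers B (5 > 0) — not an equilibrium.
(B, B): Row gets 6 ≥ -1 from A, and Column gets 5 ≥ 0 from A — Nash equilibrium.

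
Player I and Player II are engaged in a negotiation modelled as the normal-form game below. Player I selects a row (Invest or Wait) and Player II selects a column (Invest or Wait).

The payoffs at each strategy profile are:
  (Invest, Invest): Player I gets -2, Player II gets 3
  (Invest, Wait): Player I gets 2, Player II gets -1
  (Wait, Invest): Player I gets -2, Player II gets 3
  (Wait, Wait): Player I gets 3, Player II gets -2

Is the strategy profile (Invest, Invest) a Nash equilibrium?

Yes

At (Invest, Invest), Player I earns -2; switching to Wait would give -2, so Player I has no profitable deviation.
Player II earns 3; switching to Wait would give -1, so Player II has no profitable deviation.
Neither player can gain by a unilateral deviation, so this profile is a Nash equilibrium.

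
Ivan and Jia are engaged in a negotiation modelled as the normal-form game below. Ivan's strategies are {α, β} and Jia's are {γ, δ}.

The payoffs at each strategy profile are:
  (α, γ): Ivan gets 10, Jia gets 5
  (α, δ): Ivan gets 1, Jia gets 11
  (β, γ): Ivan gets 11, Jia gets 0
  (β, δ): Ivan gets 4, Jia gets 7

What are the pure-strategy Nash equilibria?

(α, γ): Ivan prefers β (11 > 10); Jia prefers δ (11 > 5) — not an equilibrium.
(α, δ): Ivan prefers β (4 > 1) — not an equilibrium.
(β, γ): Jia prefers δ (7 > 0) — not an equilibrium.
(β, δ): Ivan gets 4 ≥ 1 from α, and Jia gets 7 ≥ 0 from γ — Nash equilibrium.

(β, δ)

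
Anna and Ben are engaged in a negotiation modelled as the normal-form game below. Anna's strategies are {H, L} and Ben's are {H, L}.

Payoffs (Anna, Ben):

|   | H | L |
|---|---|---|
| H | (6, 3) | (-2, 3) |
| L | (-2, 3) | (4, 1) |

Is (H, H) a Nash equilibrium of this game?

Yes

At (H, H), Anna earns 6; switching to L would give -2, so Anna has no profitable deviation.
Ben earns 3; switching to L would give 3, so Ben has no profitable deviation.
Neither player can gain by a unilateral deviation, so this profile is a Nash equilibrium.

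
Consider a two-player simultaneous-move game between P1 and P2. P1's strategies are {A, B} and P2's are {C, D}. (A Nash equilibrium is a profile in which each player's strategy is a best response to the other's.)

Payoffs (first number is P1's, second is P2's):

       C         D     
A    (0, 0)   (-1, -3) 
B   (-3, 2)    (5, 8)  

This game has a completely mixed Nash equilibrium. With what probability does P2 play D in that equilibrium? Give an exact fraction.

1/3

Let c be the probability that P2 plays C. In a completely mixed equilibrium, P1 must be indifferent between A and B.
P1's expected payoff from A is −(1−c); from B it is −3c + 5(1−c).
Setting these equal: c − 1 = −8c + 5, so c = 2/3.
Therefore P2 plays D with probability 1 − 2/3 = 1/3.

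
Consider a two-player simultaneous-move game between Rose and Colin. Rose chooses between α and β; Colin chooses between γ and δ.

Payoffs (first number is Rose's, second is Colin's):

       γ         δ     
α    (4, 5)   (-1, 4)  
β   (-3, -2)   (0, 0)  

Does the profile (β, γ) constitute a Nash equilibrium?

No

At (β, γ), Rose earns -3; switching to α would give 4, so Rose would deviate.
Colin earns -2; switching to δ would give 0, so Colin would deviate.
Since at least one player can profitably deviate, this is not a Nash equilibrium.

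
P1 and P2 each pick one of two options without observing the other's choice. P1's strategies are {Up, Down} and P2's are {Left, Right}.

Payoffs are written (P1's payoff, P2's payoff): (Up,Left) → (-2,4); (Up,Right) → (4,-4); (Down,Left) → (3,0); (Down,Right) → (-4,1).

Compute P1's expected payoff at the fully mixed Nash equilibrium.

First find y, the probability P2 plays Left, from P1's indifference between Up and Down: −2y + 4(1−y) = 3y − 4(1−y), giving y = 8/13.
Since P1 is indifferent in equilibrium, P1's expected payoff equals the payoff from either row against (8/13, 5/13). Using Up: −2(8/13) + 4(5/13) = 4/13.

4/13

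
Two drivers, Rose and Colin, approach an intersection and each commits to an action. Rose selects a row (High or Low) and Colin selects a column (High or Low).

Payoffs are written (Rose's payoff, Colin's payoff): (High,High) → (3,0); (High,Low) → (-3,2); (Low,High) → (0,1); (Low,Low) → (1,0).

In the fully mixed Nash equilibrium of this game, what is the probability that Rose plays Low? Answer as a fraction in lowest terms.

Let p be the probability that Rose plays High. In a completely mixed equilibrium, Colin must be indifferent between High and Low.
Colin's expected payoff from High is (1−p); from Low it is 2p.
Setting these equal: −p + 1 = 2p, so p = 1/3.
Therefore Rose plays Low with probability 1 − 1/3 = 2/3.

2/3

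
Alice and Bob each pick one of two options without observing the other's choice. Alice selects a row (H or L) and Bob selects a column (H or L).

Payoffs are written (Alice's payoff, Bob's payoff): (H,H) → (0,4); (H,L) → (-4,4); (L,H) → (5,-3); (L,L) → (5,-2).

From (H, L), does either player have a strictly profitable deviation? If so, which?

Alice at (H, L) earns -4; deviating to L yields 5 — a strict improvement.
Bob earns 4; deviating to H yields 4 — not better.
Only Alice has a strictly profitable deviation.

Alice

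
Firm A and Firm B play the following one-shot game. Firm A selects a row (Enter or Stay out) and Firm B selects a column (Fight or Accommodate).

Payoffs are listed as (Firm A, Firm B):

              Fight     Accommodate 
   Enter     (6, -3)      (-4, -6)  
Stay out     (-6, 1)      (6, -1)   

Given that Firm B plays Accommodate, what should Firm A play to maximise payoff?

Stay out

Against Accommodate, Firm A earns -4 from Enter and 6 from Stay out.
So Stay out is the best response.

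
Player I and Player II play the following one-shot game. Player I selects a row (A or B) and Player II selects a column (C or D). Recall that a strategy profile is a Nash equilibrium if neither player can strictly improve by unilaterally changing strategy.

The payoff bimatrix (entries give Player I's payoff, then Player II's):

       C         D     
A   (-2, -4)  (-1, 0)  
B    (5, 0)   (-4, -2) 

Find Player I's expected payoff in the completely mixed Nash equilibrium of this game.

First find q, the probability Player II plays C, from Player I's indifference between A and B: −2q − (1−q) = 5q − 4(1−q), giving q = 3/10.
Since Player I is indifferent in equilibrium, Player I's expected payoff equals the payoff from either row against (3/10, 7/10). Using A: −2(3/10) − (7/10) = -13/10.

-13/10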